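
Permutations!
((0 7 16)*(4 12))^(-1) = ((0 7 16)(4 12))^(-1) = (0 16 7)(4 12)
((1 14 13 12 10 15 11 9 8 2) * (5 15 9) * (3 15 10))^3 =(1 12 11 9)(2 13 15 10)(3 5 8 14)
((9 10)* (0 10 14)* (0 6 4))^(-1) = ((0 10 9 14 6 4))^(-1) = (0 4 6 14 9 10)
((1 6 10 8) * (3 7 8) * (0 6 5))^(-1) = ((0 6 10 3 7 8 1 5))^(-1) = (0 5 1 8 7 3 10 6)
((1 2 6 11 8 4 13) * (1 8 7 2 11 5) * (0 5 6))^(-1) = (0 2 7 11 1 5)(4 8 13)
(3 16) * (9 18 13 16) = [0, 1, 2, 9, 4, 5, 6, 7, 8, 18, 10, 11, 12, 16, 14, 15, 3, 17, 13] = (3 9 18 13 16)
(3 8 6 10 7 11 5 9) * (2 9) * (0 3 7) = (0 3 8 6 10)(2 9 7 11 5) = [3, 1, 9, 8, 4, 2, 10, 11, 6, 7, 0, 5]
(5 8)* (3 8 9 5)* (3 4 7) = (3 8 4 7)(5 9) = [0, 1, 2, 8, 7, 9, 6, 3, 4, 5]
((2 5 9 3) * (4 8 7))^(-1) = (2 3 9 5)(4 7 8)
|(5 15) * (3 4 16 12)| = |(3 4 16 12)(5 15)| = 4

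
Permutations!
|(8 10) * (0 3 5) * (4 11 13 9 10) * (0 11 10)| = |(0 3 5 11 13 9)(4 10 8)| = 6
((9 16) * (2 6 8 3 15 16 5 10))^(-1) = (2 10 5 9 16 15 3 8 6)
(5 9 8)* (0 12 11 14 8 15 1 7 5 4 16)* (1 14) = [12, 7, 2, 3, 16, 9, 6, 5, 4, 15, 10, 1, 11, 13, 8, 14, 0] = (0 12 11 1 7 5 9 15 14 8 4 16)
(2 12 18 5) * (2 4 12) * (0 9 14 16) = [9, 1, 2, 3, 12, 4, 6, 7, 8, 14, 10, 11, 18, 13, 16, 15, 0, 17, 5] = (0 9 14 16)(4 12 18 5)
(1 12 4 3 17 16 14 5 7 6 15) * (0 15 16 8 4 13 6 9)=(0 15 1 12 13 6 16 14 5 7 9)(3 17 8 4)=[15, 12, 2, 17, 3, 7, 16, 9, 4, 0, 10, 11, 13, 6, 5, 1, 14, 8]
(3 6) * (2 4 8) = (2 4 8)(3 6) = [0, 1, 4, 6, 8, 5, 3, 7, 2]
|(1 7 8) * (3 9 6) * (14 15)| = 6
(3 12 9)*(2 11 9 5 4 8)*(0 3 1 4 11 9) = [3, 4, 9, 12, 8, 11, 6, 7, 2, 1, 10, 0, 5] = (0 3 12 5 11)(1 4 8 2 9)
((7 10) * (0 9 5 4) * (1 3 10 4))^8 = (10)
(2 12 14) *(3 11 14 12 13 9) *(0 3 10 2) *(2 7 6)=(0 3 11 14)(2 13 9 10 7 6)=[3, 1, 13, 11, 4, 5, 2, 6, 8, 10, 7, 14, 12, 9, 0]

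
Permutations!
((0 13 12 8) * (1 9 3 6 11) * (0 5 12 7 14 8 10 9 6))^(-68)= (0 7 8 12 9)(1 6 11)(3 13 14 5 10)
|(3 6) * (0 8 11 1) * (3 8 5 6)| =6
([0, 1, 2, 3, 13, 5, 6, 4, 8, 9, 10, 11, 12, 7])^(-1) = [0, 1, 2, 3, 7, 5, 6, 13, 8, 9, 10, 11, 12, 4]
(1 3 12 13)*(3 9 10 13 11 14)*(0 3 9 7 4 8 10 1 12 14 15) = (0 3 14 9 1 7 4 8 10 13 12 11 15) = [3, 7, 2, 14, 8, 5, 6, 4, 10, 1, 13, 15, 11, 12, 9, 0]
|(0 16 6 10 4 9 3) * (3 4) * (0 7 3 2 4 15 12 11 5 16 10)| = 22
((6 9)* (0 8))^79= (0 8)(6 9)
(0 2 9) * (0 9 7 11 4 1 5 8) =(0 2 7 11 4 1 5 8) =[2, 5, 7, 3, 1, 8, 6, 11, 0, 9, 10, 4]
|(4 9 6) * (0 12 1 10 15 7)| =|(0 12 1 10 15 7)(4 9 6)| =6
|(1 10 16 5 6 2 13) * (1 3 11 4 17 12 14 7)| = 14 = |(1 10 16 5 6 2 13 3 11 4 17 12 14 7)|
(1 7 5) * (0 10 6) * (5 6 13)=[10, 7, 2, 3, 4, 1, 0, 6, 8, 9, 13, 11, 12, 5]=(0 10 13 5 1 7 6)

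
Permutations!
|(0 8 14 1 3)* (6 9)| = |(0 8 14 1 3)(6 9)| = 10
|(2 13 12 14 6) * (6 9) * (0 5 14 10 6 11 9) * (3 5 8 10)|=10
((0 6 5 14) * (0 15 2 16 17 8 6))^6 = (2 14 6 17)(5 8 16 15) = ((2 16 17 8 6 5 14 15))^6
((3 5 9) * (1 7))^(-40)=(3 9 5)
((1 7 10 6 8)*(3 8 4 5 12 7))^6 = (12)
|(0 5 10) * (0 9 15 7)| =|(0 5 10 9 15 7)| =6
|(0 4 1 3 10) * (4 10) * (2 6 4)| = |(0 10)(1 3 2 6 4)| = 10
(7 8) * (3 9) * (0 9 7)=(0 9 3 7 8)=[9, 1, 2, 7, 4, 5, 6, 8, 0, 3]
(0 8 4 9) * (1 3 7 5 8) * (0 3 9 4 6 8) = (0 1 9 3 7 5)(6 8) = [1, 9, 2, 7, 4, 0, 8, 5, 6, 3]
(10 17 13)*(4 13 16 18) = (4 13 10 17 16 18) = [0, 1, 2, 3, 13, 5, 6, 7, 8, 9, 17, 11, 12, 10, 14, 15, 18, 16, 4]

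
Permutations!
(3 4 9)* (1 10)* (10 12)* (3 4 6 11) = (1 12 10)(3 6 11)(4 9) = [0, 12, 2, 6, 9, 5, 11, 7, 8, 4, 1, 3, 10]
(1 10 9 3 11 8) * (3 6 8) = (1 10 9 6 8)(3 11) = [0, 10, 2, 11, 4, 5, 8, 7, 1, 6, 9, 3]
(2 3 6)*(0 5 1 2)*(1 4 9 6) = (0 5 4 9 6)(1 2 3) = [5, 2, 3, 1, 9, 4, 0, 7, 8, 6]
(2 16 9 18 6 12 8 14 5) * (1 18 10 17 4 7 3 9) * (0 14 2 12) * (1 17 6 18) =(18)(0 14 5 12 8 2 16 17 4 7 3 9 10 6) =[14, 1, 16, 9, 7, 12, 0, 3, 2, 10, 6, 11, 8, 13, 5, 15, 17, 4, 18]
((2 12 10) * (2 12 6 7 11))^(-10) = ((2 6 7 11)(10 12))^(-10) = (12)(2 7)(6 11)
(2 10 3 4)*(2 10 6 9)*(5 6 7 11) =[0, 1, 7, 4, 10, 6, 9, 11, 8, 2, 3, 5] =(2 7 11 5 6 9)(3 4 10)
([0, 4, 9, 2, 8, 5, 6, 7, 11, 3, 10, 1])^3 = [0, 11, 2, 3, 1, 5, 6, 7, 4, 9, 10, 8]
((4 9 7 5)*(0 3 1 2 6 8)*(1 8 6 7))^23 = (0 8 3)(1 9 4 5 7 2)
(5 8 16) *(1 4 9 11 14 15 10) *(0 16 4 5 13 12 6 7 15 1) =(0 16 13 12 6 7 15 10)(1 5 8 4 9 11 14) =[16, 5, 2, 3, 9, 8, 7, 15, 4, 11, 0, 14, 6, 12, 1, 10, 13]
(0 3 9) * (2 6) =[3, 1, 6, 9, 4, 5, 2, 7, 8, 0] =(0 3 9)(2 6)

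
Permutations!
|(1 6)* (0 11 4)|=6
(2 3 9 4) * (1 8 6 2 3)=(1 8 6 2)(3 9 4)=[0, 8, 1, 9, 3, 5, 2, 7, 6, 4]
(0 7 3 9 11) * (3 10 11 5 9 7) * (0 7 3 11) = (0 11 7 10)(5 9) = [11, 1, 2, 3, 4, 9, 6, 10, 8, 5, 0, 7]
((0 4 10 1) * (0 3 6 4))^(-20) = (10)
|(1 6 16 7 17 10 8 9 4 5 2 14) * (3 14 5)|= |(1 6 16 7 17 10 8 9 4 3 14)(2 5)|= 22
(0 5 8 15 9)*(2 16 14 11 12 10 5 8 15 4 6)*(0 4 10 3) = (0 8 10 5 15 9 4 6 2 16 14 11 12 3) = [8, 1, 16, 0, 6, 15, 2, 7, 10, 4, 5, 12, 3, 13, 11, 9, 14]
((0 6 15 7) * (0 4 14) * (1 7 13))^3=((0 6 15 13 1 7 4 14))^3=(0 13 4 6 1 14 15 7)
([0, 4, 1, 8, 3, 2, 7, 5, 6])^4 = (1 6)(2 8)(3 5)(4 7)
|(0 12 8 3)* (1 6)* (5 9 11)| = |(0 12 8 3)(1 6)(5 9 11)| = 12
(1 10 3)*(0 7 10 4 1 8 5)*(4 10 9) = (0 7 9 4 1 10 3 8 5) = [7, 10, 2, 8, 1, 0, 6, 9, 5, 4, 3]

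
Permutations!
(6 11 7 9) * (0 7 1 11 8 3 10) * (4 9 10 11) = (0 7 10)(1 4 9 6 8 3 11) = [7, 4, 2, 11, 9, 5, 8, 10, 3, 6, 0, 1]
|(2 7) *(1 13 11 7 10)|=|(1 13 11 7 2 10)|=6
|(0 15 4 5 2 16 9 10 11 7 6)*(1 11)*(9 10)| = 11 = |(0 15 4 5 2 16 10 1 11 7 6)|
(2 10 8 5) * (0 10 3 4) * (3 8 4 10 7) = (0 7 3 10 4)(2 8 5) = [7, 1, 8, 10, 0, 2, 6, 3, 5, 9, 4]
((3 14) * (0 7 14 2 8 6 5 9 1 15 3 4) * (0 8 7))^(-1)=(1 9 5 6 8 4 14 7 2 3 15)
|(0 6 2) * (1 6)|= 4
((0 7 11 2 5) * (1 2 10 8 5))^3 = (0 10)(1 2)(5 11)(7 8)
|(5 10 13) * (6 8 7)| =|(5 10 13)(6 8 7)| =3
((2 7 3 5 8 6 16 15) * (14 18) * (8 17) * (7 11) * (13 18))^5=(2 17)(3 16)(5 15)(6 7)(8 11)(13 14 18)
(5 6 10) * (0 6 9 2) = (0 6 10 5 9 2) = [6, 1, 0, 3, 4, 9, 10, 7, 8, 2, 5]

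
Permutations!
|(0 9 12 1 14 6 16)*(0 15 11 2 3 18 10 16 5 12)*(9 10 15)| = 20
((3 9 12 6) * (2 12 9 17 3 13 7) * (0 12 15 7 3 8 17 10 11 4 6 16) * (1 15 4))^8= (17)(0 16 12)(1 10 13 4 7)(2 15 11 3 6)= ((0 12 16)(1 15 7 2 4 6 13 3 10 11)(8 17))^8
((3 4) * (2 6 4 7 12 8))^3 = ((2 6 4 3 7 12 8))^3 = (2 3 8 4 12 6 7)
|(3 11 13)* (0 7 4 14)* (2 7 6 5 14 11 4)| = |(0 6 5 14)(2 7)(3 4 11 13)| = 4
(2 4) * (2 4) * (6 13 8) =(6 13 8) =[0, 1, 2, 3, 4, 5, 13, 7, 6, 9, 10, 11, 12, 8]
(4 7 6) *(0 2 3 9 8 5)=(0 2 3 9 8 5)(4 7 6)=[2, 1, 3, 9, 7, 0, 4, 6, 5, 8]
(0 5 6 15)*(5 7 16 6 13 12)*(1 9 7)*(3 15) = (0 1 9 7 16 6 3 15)(5 13 12) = [1, 9, 2, 15, 4, 13, 3, 16, 8, 7, 10, 11, 5, 12, 14, 0, 6]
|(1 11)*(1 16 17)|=|(1 11 16 17)|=4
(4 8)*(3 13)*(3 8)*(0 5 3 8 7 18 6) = [5, 1, 2, 13, 8, 3, 0, 18, 4, 9, 10, 11, 12, 7, 14, 15, 16, 17, 6] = (0 5 3 13 7 18 6)(4 8)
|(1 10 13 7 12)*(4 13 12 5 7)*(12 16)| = 4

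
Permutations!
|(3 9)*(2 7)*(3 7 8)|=5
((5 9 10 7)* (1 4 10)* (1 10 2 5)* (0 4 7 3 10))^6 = ((0 4 2 5 9)(1 7)(3 10))^6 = (10)(0 4 2 5 9)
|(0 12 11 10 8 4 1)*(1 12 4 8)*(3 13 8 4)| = |(0 3 13 8 4 12 11 10 1)| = 9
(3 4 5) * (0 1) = (0 1)(3 4 5) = [1, 0, 2, 4, 5, 3]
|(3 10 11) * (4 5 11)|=5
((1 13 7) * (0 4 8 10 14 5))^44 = (0 8 14)(1 7 13)(4 10 5)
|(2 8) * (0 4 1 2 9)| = |(0 4 1 2 8 9)| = 6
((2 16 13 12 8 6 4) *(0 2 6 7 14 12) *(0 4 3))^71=(0 2 16 13 4 6 3)(7 8 12 14)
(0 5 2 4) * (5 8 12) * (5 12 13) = (0 8 13 5 2 4) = [8, 1, 4, 3, 0, 2, 6, 7, 13, 9, 10, 11, 12, 5]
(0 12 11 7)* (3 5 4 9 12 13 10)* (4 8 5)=(0 13 10 3 4 9 12 11 7)(5 8)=[13, 1, 2, 4, 9, 8, 6, 0, 5, 12, 3, 7, 11, 10]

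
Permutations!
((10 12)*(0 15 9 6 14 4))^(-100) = ((0 15 9 6 14 4)(10 12))^(-100) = (0 9 14)(4 15 6)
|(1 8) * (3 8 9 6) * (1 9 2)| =|(1 2)(3 8 9 6)| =4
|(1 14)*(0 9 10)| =|(0 9 10)(1 14)| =6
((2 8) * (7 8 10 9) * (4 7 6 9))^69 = ((2 10 4 7 8)(6 9))^69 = (2 8 7 4 10)(6 9)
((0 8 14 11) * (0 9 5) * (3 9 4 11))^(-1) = (0 5 9 3 14 8)(4 11)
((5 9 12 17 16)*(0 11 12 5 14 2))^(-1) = ((0 11 12 17 16 14 2)(5 9))^(-1) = (0 2 14 16 17 12 11)(5 9)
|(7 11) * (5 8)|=|(5 8)(7 11)|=2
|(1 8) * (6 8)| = 3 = |(1 6 8)|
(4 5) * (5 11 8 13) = (4 11 8 13 5) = [0, 1, 2, 3, 11, 4, 6, 7, 13, 9, 10, 8, 12, 5]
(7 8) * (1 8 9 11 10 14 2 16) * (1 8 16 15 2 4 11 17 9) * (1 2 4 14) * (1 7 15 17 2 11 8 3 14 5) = (1 16 3 14 5)(2 17 9)(4 8 15)(7 11 10) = [0, 16, 17, 14, 8, 1, 6, 11, 15, 2, 7, 10, 12, 13, 5, 4, 3, 9]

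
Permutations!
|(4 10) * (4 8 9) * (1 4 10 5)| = 3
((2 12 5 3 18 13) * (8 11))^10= ((2 12 5 3 18 13)(8 11))^10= (2 18 5)(3 12 13)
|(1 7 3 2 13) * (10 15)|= |(1 7 3 2 13)(10 15)|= 10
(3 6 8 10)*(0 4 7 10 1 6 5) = (0 4 7 10 3 5)(1 6 8) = [4, 6, 2, 5, 7, 0, 8, 10, 1, 9, 3]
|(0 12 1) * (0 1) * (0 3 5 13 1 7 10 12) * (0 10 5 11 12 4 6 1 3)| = 11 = |(0 10 4 6 1 7 5 13 3 11 12)|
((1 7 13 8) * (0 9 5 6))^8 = ((0 9 5 6)(1 7 13 8))^8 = (13)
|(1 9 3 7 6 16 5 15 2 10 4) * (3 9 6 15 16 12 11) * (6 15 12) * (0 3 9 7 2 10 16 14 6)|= 28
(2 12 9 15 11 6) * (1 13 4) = (1 13 4)(2 12 9 15 11 6) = [0, 13, 12, 3, 1, 5, 2, 7, 8, 15, 10, 6, 9, 4, 14, 11]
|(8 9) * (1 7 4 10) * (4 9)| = |(1 7 9 8 4 10)| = 6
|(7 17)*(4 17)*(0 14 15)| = |(0 14 15)(4 17 7)| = 3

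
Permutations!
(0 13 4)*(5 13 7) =(0 7 5 13 4) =[7, 1, 2, 3, 0, 13, 6, 5, 8, 9, 10, 11, 12, 4]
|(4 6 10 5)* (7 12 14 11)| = |(4 6 10 5)(7 12 14 11)| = 4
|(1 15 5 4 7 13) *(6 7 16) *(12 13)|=|(1 15 5 4 16 6 7 12 13)|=9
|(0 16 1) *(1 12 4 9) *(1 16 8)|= 12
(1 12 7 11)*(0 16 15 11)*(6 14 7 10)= (0 16 15 11 1 12 10 6 14 7)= [16, 12, 2, 3, 4, 5, 14, 0, 8, 9, 6, 1, 10, 13, 7, 11, 15]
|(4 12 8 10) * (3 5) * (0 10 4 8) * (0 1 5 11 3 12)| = 12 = |(0 10 8 4)(1 5 12)(3 11)|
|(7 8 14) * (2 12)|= 6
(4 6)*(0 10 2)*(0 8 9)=(0 10 2 8 9)(4 6)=[10, 1, 8, 3, 6, 5, 4, 7, 9, 0, 2]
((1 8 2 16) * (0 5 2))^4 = (0 1 2)(5 8 16)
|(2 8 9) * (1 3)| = |(1 3)(2 8 9)| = 6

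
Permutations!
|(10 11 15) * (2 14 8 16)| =|(2 14 8 16)(10 11 15)| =12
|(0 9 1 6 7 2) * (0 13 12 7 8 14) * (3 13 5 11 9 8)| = |(0 8 14)(1 6 3 13 12 7 2 5 11 9)| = 30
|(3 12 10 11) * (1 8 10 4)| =7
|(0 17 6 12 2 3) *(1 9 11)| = |(0 17 6 12 2 3)(1 9 11)| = 6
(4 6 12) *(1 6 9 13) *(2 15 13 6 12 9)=(1 12 4 2 15 13)(6 9)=[0, 12, 15, 3, 2, 5, 9, 7, 8, 6, 10, 11, 4, 1, 14, 13]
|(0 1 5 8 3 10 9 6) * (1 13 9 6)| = |(0 13 9 1 5 8 3 10 6)| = 9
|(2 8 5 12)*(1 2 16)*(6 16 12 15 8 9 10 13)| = 21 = |(1 2 9 10 13 6 16)(5 15 8)|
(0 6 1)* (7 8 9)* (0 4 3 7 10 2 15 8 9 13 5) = [6, 4, 15, 7, 3, 0, 1, 9, 13, 10, 2, 11, 12, 5, 14, 8] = (0 6 1 4 3 7 9 10 2 15 8 13 5)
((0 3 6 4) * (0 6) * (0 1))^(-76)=(6)(0 1 3)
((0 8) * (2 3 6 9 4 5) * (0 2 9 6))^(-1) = (0 3 2 8)(4 9 5)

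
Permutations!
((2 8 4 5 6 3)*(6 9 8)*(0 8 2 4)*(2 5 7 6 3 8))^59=(0 4 8 3 6 2 7)(5 9)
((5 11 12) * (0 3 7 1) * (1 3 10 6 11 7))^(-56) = (0 3 5 11 10 1 7 12 6)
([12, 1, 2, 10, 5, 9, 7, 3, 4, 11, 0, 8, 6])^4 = [3, 1, 2, 6, 8, 4, 0, 12, 11, 5, 7, 9, 10]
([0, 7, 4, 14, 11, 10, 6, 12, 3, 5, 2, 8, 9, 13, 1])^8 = (1 11 5)(2 12 3)(4 9 14)(7 8 10)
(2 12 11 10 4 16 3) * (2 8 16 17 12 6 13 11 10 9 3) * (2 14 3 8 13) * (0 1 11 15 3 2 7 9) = (0 1 11)(2 6 7 9 8 16 14)(3 13 15)(4 17 12 10) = [1, 11, 6, 13, 17, 5, 7, 9, 16, 8, 4, 0, 10, 15, 2, 3, 14, 12]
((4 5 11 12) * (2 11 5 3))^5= (12)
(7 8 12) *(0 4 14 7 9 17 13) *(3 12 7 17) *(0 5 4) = (3 12 9)(4 14 17 13 5)(7 8) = [0, 1, 2, 12, 14, 4, 6, 8, 7, 3, 10, 11, 9, 5, 17, 15, 16, 13]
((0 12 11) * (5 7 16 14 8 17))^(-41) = (0 12 11)(5 7 16 14 8 17)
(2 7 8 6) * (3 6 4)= (2 7 8 4 3 6)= [0, 1, 7, 6, 3, 5, 2, 8, 4]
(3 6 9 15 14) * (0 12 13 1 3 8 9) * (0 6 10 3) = (0 12 13 1)(3 10)(8 9 15 14) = [12, 0, 2, 10, 4, 5, 6, 7, 9, 15, 3, 11, 13, 1, 8, 14]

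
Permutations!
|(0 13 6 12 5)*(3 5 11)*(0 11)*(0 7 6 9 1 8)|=15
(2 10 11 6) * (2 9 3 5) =[0, 1, 10, 5, 4, 2, 9, 7, 8, 3, 11, 6] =(2 10 11 6 9 3 5)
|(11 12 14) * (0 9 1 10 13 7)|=|(0 9 1 10 13 7)(11 12 14)|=6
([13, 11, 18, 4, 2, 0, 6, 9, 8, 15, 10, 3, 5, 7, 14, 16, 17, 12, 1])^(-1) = (0 5 12 17 16 15 9 7 13)(1 18 2 4 3 11)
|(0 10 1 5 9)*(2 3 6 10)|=|(0 2 3 6 10 1 5 9)|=8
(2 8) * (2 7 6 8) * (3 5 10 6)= (3 5 10 6 8 7)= [0, 1, 2, 5, 4, 10, 8, 3, 7, 9, 6]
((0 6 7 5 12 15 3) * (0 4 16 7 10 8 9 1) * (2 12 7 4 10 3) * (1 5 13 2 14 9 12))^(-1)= (0 1 2 13 7 5 9 14 15 12 8 10 3 6)(4 16)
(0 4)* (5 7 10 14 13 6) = (0 4)(5 7 10 14 13 6) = [4, 1, 2, 3, 0, 7, 5, 10, 8, 9, 14, 11, 12, 6, 13]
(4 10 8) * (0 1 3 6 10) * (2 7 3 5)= (0 1 5 2 7 3 6 10 8 4)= [1, 5, 7, 6, 0, 2, 10, 3, 4, 9, 8]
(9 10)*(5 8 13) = (5 8 13)(9 10) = [0, 1, 2, 3, 4, 8, 6, 7, 13, 10, 9, 11, 12, 5]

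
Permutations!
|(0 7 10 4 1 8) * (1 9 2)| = |(0 7 10 4 9 2 1 8)| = 8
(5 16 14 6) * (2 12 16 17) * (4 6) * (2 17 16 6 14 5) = (17)(2 12 6)(4 14)(5 16) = [0, 1, 12, 3, 14, 16, 2, 7, 8, 9, 10, 11, 6, 13, 4, 15, 5, 17]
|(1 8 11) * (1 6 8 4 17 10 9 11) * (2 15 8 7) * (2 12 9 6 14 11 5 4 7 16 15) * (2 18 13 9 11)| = 17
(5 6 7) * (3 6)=(3 6 7 5)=[0, 1, 2, 6, 4, 3, 7, 5]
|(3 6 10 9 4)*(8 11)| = 10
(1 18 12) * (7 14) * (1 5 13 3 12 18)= (18)(3 12 5 13)(7 14)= [0, 1, 2, 12, 4, 13, 6, 14, 8, 9, 10, 11, 5, 3, 7, 15, 16, 17, 18]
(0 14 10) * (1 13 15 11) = (0 14 10)(1 13 15 11) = [14, 13, 2, 3, 4, 5, 6, 7, 8, 9, 0, 1, 12, 15, 10, 11]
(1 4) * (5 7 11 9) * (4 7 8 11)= (1 7 4)(5 8 11 9)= [0, 7, 2, 3, 1, 8, 6, 4, 11, 5, 10, 9]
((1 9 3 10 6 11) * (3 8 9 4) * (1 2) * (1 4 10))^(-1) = (1 3 4 2 11 6 10)(8 9) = ((1 10 6 11 2 4 3)(8 9))^(-1)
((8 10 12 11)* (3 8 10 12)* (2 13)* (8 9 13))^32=((2 8 12 11 10 3 9 13))^32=(13)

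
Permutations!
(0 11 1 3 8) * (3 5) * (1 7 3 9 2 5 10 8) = (0 11 7 3 1 10 8)(2 5 9) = [11, 10, 5, 1, 4, 9, 6, 3, 0, 2, 8, 7]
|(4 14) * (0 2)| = |(0 2)(4 14)| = 2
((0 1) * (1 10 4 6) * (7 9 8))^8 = ((0 10 4 6 1)(7 9 8))^8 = (0 6 10 1 4)(7 8 9)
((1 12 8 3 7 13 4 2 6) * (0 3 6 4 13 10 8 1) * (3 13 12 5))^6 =(0 7 12 8 5)(1 6 3 13 10)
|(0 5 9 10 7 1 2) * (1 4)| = |(0 5 9 10 7 4 1 2)| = 8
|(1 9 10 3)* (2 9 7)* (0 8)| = |(0 8)(1 7 2 9 10 3)| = 6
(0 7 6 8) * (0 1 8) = (0 7 6)(1 8) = [7, 8, 2, 3, 4, 5, 0, 6, 1]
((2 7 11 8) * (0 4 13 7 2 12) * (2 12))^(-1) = (0 12 2 8 11 7 13 4)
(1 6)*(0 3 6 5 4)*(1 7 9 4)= (0 3 6 7 9 4)(1 5)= [3, 5, 2, 6, 0, 1, 7, 9, 8, 4]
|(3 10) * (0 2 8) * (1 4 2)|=10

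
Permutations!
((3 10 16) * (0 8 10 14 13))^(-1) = ((0 8 10 16 3 14 13))^(-1) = (0 13 14 3 16 10 8)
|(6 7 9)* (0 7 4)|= 5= |(0 7 9 6 4)|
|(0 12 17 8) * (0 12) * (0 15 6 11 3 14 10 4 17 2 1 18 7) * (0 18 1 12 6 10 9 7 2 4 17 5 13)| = 17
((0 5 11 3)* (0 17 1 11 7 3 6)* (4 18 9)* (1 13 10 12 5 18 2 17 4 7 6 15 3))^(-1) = ((0 18 9 7 1 11 15 3 4 2 17 13 10 12 5 6))^(-1) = (0 6 5 12 10 13 17 2 4 3 15 11 1 7 9 18)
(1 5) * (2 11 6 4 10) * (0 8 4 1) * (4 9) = (0 8 9 4 10 2 11 6 1 5) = [8, 5, 11, 3, 10, 0, 1, 7, 9, 4, 2, 6]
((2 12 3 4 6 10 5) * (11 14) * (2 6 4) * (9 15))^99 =(9 15)(11 14)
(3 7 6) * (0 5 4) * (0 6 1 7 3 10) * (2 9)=[5, 7, 9, 3, 6, 4, 10, 1, 8, 2, 0]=(0 5 4 6 10)(1 7)(2 9)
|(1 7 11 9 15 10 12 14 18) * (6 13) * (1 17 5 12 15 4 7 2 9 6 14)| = |(1 2 9 4 7 11 6 13 14 18 17 5 12)(10 15)| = 26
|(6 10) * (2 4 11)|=|(2 4 11)(6 10)|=6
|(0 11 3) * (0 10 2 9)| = |(0 11 3 10 2 9)| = 6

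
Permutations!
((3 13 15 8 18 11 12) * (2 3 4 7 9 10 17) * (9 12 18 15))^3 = ((2 3 13 9 10 17)(4 7 12)(8 15)(11 18))^3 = (2 9)(3 10)(8 15)(11 18)(13 17)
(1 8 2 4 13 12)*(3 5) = (1 8 2 4 13 12)(3 5) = [0, 8, 4, 5, 13, 3, 6, 7, 2, 9, 10, 11, 1, 12]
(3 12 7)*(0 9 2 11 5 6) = (0 9 2 11 5 6)(3 12 7) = [9, 1, 11, 12, 4, 6, 0, 3, 8, 2, 10, 5, 7]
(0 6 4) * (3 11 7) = (0 6 4)(3 11 7) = [6, 1, 2, 11, 0, 5, 4, 3, 8, 9, 10, 7]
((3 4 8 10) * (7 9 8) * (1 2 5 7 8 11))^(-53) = (1 2 5 7 9 11)(3 10 8 4)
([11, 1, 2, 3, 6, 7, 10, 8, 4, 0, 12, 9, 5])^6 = [0, 1, 2, 3, 8, 12, 4, 5, 7, 9, 6, 11, 10]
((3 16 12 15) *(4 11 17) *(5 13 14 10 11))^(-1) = (3 15 12 16)(4 17 11 10 14 13 5)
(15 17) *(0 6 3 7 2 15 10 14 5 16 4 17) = (0 6 3 7 2 15)(4 17 10 14 5 16) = [6, 1, 15, 7, 17, 16, 3, 2, 8, 9, 14, 11, 12, 13, 5, 0, 4, 10]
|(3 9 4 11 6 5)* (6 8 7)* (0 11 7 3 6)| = |(0 11 8 3 9 4 7)(5 6)| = 14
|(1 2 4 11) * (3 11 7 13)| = |(1 2 4 7 13 3 11)| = 7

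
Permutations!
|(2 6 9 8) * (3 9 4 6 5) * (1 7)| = 10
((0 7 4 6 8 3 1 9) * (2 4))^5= (0 8 7 3 2 1 4 9 6)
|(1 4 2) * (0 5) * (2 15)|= 4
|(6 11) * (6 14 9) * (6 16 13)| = 6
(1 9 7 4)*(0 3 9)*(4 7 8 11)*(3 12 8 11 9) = (0 12 8 9 11 4 1) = [12, 0, 2, 3, 1, 5, 6, 7, 9, 11, 10, 4, 8]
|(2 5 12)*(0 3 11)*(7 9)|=6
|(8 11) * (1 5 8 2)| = |(1 5 8 11 2)| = 5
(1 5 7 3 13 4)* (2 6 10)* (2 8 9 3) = (1 5 7 2 6 10 8 9 3 13 4) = [0, 5, 6, 13, 1, 7, 10, 2, 9, 3, 8, 11, 12, 4]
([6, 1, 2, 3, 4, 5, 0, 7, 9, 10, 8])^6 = [0, 1, 2, 3, 4, 5, 6, 7, 8, 9, 10]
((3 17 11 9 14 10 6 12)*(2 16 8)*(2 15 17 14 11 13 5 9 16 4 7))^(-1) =(2 7 4)(3 12 6 10 14)(5 13 17 15 8 16 11 9)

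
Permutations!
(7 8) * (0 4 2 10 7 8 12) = (0 4 2 10 7 12) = [4, 1, 10, 3, 2, 5, 6, 12, 8, 9, 7, 11, 0]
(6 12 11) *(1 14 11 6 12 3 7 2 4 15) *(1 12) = (1 14 11)(2 4 15 12 6 3 7) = [0, 14, 4, 7, 15, 5, 3, 2, 8, 9, 10, 1, 6, 13, 11, 12]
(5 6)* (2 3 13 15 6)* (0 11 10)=[11, 1, 3, 13, 4, 2, 5, 7, 8, 9, 0, 10, 12, 15, 14, 6]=(0 11 10)(2 3 13 15 6 5)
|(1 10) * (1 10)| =|(10)| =1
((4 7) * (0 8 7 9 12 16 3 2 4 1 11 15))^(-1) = ((0 8 7 1 11 15)(2 4 9 12 16 3))^(-1) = (0 15 11 1 7 8)(2 3 16 12 9 4)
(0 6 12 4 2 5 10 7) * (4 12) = (12)(0 6 4 2 5 10 7) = [6, 1, 5, 3, 2, 10, 4, 0, 8, 9, 7, 11, 12]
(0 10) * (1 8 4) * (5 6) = (0 10)(1 8 4)(5 6) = [10, 8, 2, 3, 1, 6, 5, 7, 4, 9, 0]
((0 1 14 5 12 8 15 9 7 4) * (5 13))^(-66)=(15)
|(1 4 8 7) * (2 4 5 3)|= 7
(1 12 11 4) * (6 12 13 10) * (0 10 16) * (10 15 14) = (0 15 14 10 6 12 11 4 1 13 16) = [15, 13, 2, 3, 1, 5, 12, 7, 8, 9, 6, 4, 11, 16, 10, 14, 0]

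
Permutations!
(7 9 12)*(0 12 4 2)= (0 12 7 9 4 2)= [12, 1, 0, 3, 2, 5, 6, 9, 8, 4, 10, 11, 7]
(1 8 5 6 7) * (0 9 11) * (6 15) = (0 9 11)(1 8 5 15 6 7) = [9, 8, 2, 3, 4, 15, 7, 1, 5, 11, 10, 0, 12, 13, 14, 6]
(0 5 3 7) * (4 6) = (0 5 3 7)(4 6) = [5, 1, 2, 7, 6, 3, 4, 0]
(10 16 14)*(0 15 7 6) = [15, 1, 2, 3, 4, 5, 0, 6, 8, 9, 16, 11, 12, 13, 10, 7, 14] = (0 15 7 6)(10 16 14)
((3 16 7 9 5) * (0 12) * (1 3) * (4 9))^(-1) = ((0 12)(1 3 16 7 4 9 5))^(-1) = (0 12)(1 5 9 4 7 16 3)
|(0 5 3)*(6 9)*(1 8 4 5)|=|(0 1 8 4 5 3)(6 9)|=6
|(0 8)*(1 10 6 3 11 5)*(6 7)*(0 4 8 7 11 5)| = 8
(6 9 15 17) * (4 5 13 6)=[0, 1, 2, 3, 5, 13, 9, 7, 8, 15, 10, 11, 12, 6, 14, 17, 16, 4]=(4 5 13 6 9 15 17)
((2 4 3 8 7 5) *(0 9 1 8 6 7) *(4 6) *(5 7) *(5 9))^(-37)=(0 1 6 5 8 9 2)(3 4)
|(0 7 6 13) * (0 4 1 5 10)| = 8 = |(0 7 6 13 4 1 5 10)|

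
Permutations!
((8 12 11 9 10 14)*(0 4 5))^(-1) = ((0 4 5)(8 12 11 9 10 14))^(-1) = (0 5 4)(8 14 10 9 11 12)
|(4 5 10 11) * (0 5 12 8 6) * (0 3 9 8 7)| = 28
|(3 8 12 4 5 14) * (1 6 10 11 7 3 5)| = |(1 6 10 11 7 3 8 12 4)(5 14)| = 18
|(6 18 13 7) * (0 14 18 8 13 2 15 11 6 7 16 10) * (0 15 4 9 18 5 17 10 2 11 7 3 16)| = 17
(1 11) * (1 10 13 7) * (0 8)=(0 8)(1 11 10 13 7)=[8, 11, 2, 3, 4, 5, 6, 1, 0, 9, 13, 10, 12, 7]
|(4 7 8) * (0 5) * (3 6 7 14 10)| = 14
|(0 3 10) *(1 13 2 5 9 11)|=|(0 3 10)(1 13 2 5 9 11)|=6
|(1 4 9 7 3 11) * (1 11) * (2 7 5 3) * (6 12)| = |(1 4 9 5 3)(2 7)(6 12)| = 10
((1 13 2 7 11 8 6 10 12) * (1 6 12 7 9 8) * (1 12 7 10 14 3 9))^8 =((1 13 2)(3 9 8 7 11 12 6 14))^8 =(14)(1 2 13)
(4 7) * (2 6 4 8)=(2 6 4 7 8)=[0, 1, 6, 3, 7, 5, 4, 8, 2]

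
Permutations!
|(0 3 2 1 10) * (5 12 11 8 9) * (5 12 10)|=12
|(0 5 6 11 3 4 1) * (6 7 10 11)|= |(0 5 7 10 11 3 4 1)|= 8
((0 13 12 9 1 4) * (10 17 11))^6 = ((0 13 12 9 1 4)(10 17 11))^6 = (17)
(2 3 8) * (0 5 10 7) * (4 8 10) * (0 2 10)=(0 5 4 8 10 7 2 3)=[5, 1, 3, 0, 8, 4, 6, 2, 10, 9, 7]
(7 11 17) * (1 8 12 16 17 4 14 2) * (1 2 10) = (1 8 12 16 17 7 11 4 14 10) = [0, 8, 2, 3, 14, 5, 6, 11, 12, 9, 1, 4, 16, 13, 10, 15, 17, 7]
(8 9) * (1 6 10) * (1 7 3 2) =(1 6 10 7 3 2)(8 9) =[0, 6, 1, 2, 4, 5, 10, 3, 9, 8, 7]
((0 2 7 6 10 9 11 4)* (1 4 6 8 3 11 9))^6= ((0 2 7 8 3 11 6 10 1 4))^6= (0 6 7 1 3)(2 10 8 4 11)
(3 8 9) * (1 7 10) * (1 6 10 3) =[0, 7, 2, 8, 4, 5, 10, 3, 9, 1, 6] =(1 7 3 8 9)(6 10)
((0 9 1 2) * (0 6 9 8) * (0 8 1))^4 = (0 9 6 2 1) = ((0 1 2 6 9))^4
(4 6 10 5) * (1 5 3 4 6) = (1 5 6 10 3 4) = [0, 5, 2, 4, 1, 6, 10, 7, 8, 9, 3]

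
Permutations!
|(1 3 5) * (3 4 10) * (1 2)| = 6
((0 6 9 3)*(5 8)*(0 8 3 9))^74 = (9)(3 5 8)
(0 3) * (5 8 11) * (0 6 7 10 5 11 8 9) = (11)(0 3 6 7 10 5 9) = [3, 1, 2, 6, 4, 9, 7, 10, 8, 0, 5, 11]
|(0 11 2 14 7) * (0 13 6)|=7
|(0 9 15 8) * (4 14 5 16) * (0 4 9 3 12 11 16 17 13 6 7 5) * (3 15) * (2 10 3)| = |(0 15 8 4 14)(2 10 3 12 11 16 9)(5 17 13 6 7)| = 35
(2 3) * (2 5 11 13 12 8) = (2 3 5 11 13 12 8) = [0, 1, 3, 5, 4, 11, 6, 7, 2, 9, 10, 13, 8, 12]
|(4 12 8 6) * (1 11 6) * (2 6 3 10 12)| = |(1 11 3 10 12 8)(2 6 4)| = 6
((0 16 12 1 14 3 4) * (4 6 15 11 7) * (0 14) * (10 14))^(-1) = (0 1 12 16)(3 14 10 4 7 11 15 6)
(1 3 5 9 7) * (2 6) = (1 3 5 9 7)(2 6) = [0, 3, 6, 5, 4, 9, 2, 1, 8, 7]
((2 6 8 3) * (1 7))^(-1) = (1 7)(2 3 8 6)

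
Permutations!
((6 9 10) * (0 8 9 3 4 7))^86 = (0 4 6 9)(3 10 8 7)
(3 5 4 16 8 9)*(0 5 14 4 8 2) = (0 5 8 9 3 14 4 16 2) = [5, 1, 0, 14, 16, 8, 6, 7, 9, 3, 10, 11, 12, 13, 4, 15, 2]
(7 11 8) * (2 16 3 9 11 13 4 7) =(2 16 3 9 11 8)(4 7 13) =[0, 1, 16, 9, 7, 5, 6, 13, 2, 11, 10, 8, 12, 4, 14, 15, 3]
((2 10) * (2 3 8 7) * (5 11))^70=(11)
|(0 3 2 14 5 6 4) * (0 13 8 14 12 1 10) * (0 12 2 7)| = |(0 3 7)(1 10 12)(4 13 8 14 5 6)| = 6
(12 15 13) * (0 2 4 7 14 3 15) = [2, 1, 4, 15, 7, 5, 6, 14, 8, 9, 10, 11, 0, 12, 3, 13] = (0 2 4 7 14 3 15 13 12)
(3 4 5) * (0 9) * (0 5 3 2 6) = (0 9 5 2 6)(3 4) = [9, 1, 6, 4, 3, 2, 0, 7, 8, 5]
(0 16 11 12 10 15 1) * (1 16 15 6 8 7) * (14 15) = (0 14 15 16 11 12 10 6 8 7 1) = [14, 0, 2, 3, 4, 5, 8, 1, 7, 9, 6, 12, 10, 13, 15, 16, 11]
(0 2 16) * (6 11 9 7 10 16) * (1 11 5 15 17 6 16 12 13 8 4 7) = (0 2 16)(1 11 9)(4 7 10 12 13 8)(5 15 17 6) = [2, 11, 16, 3, 7, 15, 5, 10, 4, 1, 12, 9, 13, 8, 14, 17, 0, 6]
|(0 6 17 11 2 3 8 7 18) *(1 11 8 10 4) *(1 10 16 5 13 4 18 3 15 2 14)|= |(0 6 17 8 7 3 16 5 13 4 10 18)(1 11 14)(2 15)|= 12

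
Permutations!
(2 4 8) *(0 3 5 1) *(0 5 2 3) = (1 5)(2 4 8 3) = [0, 5, 4, 2, 8, 1, 6, 7, 3]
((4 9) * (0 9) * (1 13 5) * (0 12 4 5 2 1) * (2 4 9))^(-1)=(0 5 9 12 4 13 1 2)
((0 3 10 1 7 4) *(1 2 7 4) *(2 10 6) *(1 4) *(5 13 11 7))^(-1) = (0 4 7 11 13 5 2 6 3)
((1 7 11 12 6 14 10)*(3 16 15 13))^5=(1 14 12 7 10 6 11)(3 16 15 13)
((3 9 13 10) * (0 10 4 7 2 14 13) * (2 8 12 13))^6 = ((0 10 3 9)(2 14)(4 7 8 12 13))^6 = (14)(0 3)(4 7 8 12 13)(9 10)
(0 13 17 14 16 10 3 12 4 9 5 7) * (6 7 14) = (0 13 17 6 7)(3 12 4 9 5 14 16 10) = [13, 1, 2, 12, 9, 14, 7, 0, 8, 5, 3, 11, 4, 17, 16, 15, 10, 6]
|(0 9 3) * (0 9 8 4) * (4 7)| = |(0 8 7 4)(3 9)| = 4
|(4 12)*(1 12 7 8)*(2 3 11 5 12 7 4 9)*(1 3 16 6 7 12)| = |(1 12 9 2 16 6 7 8 3 11 5)| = 11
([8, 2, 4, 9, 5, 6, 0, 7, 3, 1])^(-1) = [6, 9, 1, 8, 2, 4, 5, 7, 0, 3]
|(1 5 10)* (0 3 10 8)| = |(0 3 10 1 5 8)| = 6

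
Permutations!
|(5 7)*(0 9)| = |(0 9)(5 7)| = 2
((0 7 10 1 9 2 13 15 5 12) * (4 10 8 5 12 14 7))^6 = (0 13 1)(2 10 12)(4 15 9)(5 7)(8 14)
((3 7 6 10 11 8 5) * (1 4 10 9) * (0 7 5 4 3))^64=(11)(0 7 6 9 1 3 5)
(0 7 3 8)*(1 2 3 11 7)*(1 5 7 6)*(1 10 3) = (0 5 7 11 6 10 3 8)(1 2) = [5, 2, 1, 8, 4, 7, 10, 11, 0, 9, 3, 6]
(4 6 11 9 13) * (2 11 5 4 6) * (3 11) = (2 3 11 9 13 6 5 4) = [0, 1, 3, 11, 2, 4, 5, 7, 8, 13, 10, 9, 12, 6]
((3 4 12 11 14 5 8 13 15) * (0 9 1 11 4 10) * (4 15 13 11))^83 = (0 4 3 9 12 10 1 15)(5 14 11 8)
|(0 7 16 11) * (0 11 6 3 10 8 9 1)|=|(0 7 16 6 3 10 8 9 1)|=9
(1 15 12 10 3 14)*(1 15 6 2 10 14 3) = (1 6 2 10)(12 14 15) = [0, 6, 10, 3, 4, 5, 2, 7, 8, 9, 1, 11, 14, 13, 15, 12]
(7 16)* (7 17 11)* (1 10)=(1 10)(7 16 17 11)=[0, 10, 2, 3, 4, 5, 6, 16, 8, 9, 1, 7, 12, 13, 14, 15, 17, 11]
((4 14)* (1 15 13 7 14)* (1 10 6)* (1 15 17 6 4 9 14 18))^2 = ((1 17 6 15 13 7 18)(4 10)(9 14))^2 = (1 6 13 18 17 15 7)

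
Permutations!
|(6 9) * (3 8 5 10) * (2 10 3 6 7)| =15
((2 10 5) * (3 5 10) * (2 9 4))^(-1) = (10)(2 4 9 5 3)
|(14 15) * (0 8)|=|(0 8)(14 15)|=2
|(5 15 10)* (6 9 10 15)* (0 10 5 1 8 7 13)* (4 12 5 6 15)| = 12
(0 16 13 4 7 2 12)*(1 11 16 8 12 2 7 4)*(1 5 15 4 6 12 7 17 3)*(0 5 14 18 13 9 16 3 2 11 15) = (0 8 7 17 2 11 3 1 15 4 6 12 5)(9 16)(13 14 18) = [8, 15, 11, 1, 6, 0, 12, 17, 7, 16, 10, 3, 5, 14, 18, 4, 9, 2, 13]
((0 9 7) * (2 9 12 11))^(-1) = ((0 12 11 2 9 7))^(-1) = (0 7 9 2 11 12)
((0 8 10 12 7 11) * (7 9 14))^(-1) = ((0 8 10 12 9 14 7 11))^(-1) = (0 11 7 14 9 12 10 8)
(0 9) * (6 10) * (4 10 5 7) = [9, 1, 2, 3, 10, 7, 5, 4, 8, 0, 6] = (0 9)(4 10 6 5 7)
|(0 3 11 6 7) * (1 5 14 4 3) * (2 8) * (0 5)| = 14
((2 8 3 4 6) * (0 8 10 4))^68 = (10)(0 3 8)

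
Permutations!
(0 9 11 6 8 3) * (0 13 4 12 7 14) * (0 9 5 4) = (0 5 4 12 7 14 9 11 6 8 3 13) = [5, 1, 2, 13, 12, 4, 8, 14, 3, 11, 10, 6, 7, 0, 9]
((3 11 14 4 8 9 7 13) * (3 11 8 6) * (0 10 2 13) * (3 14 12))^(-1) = (0 7 9 8 3 12 11 13 2 10)(4 14 6)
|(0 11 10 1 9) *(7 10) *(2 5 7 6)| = 9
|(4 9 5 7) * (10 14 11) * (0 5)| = |(0 5 7 4 9)(10 14 11)| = 15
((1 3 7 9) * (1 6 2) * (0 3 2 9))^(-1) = (0 7 3)(1 2)(6 9)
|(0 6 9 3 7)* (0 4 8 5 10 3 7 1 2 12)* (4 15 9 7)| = |(0 6 7 15 9 4 8 5 10 3 1 2 12)| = 13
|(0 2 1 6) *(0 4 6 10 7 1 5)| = 6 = |(0 2 5)(1 10 7)(4 6)|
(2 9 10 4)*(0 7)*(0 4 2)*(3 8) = (0 7 4)(2 9 10)(3 8) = [7, 1, 9, 8, 0, 5, 6, 4, 3, 10, 2]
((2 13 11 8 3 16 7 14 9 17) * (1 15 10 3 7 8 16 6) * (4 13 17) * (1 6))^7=(1 3 10 15)(2 17)(4 9 14 7 8 16 11 13)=((1 15 10 3)(2 17)(4 13 11 16 8 7 14 9))^7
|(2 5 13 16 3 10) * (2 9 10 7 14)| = 14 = |(2 5 13 16 3 7 14)(9 10)|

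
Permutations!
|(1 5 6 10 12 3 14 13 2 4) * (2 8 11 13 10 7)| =|(1 5 6 7 2 4)(3 14 10 12)(8 11 13)| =12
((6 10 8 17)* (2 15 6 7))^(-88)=(2 10 7 6 17 15 8)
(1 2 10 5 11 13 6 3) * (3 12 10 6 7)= [0, 2, 6, 1, 4, 11, 12, 3, 8, 9, 5, 13, 10, 7]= (1 2 6 12 10 5 11 13 7 3)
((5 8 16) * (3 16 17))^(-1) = ((3 16 5 8 17))^(-1) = (3 17 8 5 16)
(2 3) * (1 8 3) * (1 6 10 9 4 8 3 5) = (1 3 2 6 10 9 4 8 5) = [0, 3, 6, 2, 8, 1, 10, 7, 5, 4, 9]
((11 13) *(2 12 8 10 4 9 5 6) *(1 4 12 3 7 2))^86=(13)(1 4 9 5 6)(2 7 3)(8 12 10)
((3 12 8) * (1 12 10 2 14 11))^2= (1 8 10 14)(2 11 12 3)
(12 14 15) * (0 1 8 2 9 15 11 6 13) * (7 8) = (0 1 7 8 2 9 15 12 14 11 6 13) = [1, 7, 9, 3, 4, 5, 13, 8, 2, 15, 10, 6, 14, 0, 11, 12]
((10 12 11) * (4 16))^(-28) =(16)(10 11 12)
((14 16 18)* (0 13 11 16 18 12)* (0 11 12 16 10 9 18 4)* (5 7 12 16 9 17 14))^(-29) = (0 17 12 18 13 14 11 5 16 4 10 7 9)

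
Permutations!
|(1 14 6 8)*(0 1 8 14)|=2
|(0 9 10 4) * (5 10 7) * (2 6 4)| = |(0 9 7 5 10 2 6 4)| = 8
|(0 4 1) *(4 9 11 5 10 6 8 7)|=|(0 9 11 5 10 6 8 7 4 1)|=10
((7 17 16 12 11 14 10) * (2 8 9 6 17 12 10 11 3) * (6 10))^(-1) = ((2 8 9 10 7 12 3)(6 17 16)(11 14))^(-1) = (2 3 12 7 10 9 8)(6 16 17)(11 14)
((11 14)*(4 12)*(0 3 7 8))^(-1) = (0 8 7 3)(4 12)(11 14)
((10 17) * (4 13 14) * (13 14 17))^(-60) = (17)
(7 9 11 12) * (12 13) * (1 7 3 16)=(1 7 9 11 13 12 3 16)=[0, 7, 2, 16, 4, 5, 6, 9, 8, 11, 10, 13, 3, 12, 14, 15, 1]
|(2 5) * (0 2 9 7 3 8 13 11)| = 9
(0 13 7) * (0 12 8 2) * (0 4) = (0 13 7 12 8 2 4) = [13, 1, 4, 3, 0, 5, 6, 12, 2, 9, 10, 11, 8, 7]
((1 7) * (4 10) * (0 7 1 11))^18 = ((0 7 11)(4 10))^18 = (11)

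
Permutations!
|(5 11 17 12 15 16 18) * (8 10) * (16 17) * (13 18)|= |(5 11 16 13 18)(8 10)(12 15 17)|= 30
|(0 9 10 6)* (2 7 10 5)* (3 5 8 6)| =|(0 9 8 6)(2 7 10 3 5)| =20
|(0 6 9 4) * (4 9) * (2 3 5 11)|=12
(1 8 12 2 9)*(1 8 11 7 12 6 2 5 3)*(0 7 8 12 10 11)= (0 7 10 11 8 6 2 9 12 5 3 1)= [7, 0, 9, 1, 4, 3, 2, 10, 6, 12, 11, 8, 5]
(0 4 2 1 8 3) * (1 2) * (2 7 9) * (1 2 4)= [1, 8, 7, 0, 2, 5, 6, 9, 3, 4]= (0 1 8 3)(2 7 9 4)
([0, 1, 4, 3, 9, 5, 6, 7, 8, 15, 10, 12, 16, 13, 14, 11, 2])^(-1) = [0, 1, 16, 3, 2, 5, 6, 7, 8, 4, 10, 15, 11, 13, 14, 9, 12]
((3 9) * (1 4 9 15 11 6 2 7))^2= ((1 4 9 3 15 11 6 2 7))^2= (1 9 15 6 7 4 3 11 2)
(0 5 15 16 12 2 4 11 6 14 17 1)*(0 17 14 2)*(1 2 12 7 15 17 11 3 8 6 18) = [5, 11, 4, 8, 3, 17, 12, 15, 6, 9, 10, 18, 0, 13, 14, 16, 7, 2, 1] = (0 5 17 2 4 3 8 6 12)(1 11 18)(7 15 16)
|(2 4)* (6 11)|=2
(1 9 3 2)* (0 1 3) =(0 1 9)(2 3) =[1, 9, 3, 2, 4, 5, 6, 7, 8, 0]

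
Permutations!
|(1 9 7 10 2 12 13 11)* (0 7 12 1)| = 9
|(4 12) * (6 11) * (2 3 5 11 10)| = 6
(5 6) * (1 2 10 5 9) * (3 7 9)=(1 2 10 5 6 3 7 9)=[0, 2, 10, 7, 4, 6, 3, 9, 8, 1, 5]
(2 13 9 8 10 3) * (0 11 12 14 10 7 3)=(0 11 12 14 10)(2 13 9 8 7 3)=[11, 1, 13, 2, 4, 5, 6, 3, 7, 8, 0, 12, 14, 9, 10]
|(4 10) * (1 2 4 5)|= |(1 2 4 10 5)|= 5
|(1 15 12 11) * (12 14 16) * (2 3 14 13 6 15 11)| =|(1 11)(2 3 14 16 12)(6 15 13)| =30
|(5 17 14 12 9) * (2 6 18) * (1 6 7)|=|(1 6 18 2 7)(5 17 14 12 9)|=5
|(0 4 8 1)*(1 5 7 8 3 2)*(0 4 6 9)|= |(0 6 9)(1 4 3 2)(5 7 8)|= 12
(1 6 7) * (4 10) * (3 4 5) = (1 6 7)(3 4 10 5) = [0, 6, 2, 4, 10, 3, 7, 1, 8, 9, 5]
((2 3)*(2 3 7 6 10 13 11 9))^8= (2 7 6 10 13 11 9)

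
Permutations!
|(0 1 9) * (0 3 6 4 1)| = |(1 9 3 6 4)| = 5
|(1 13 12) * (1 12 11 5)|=|(1 13 11 5)|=4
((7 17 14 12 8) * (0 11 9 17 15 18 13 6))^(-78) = (0 8)(6 12)(7 11)(9 15)(13 14)(17 18)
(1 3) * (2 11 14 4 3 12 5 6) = (1 12 5 6 2 11 14 4 3) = [0, 12, 11, 1, 3, 6, 2, 7, 8, 9, 10, 14, 5, 13, 4]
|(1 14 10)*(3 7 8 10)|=|(1 14 3 7 8 10)|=6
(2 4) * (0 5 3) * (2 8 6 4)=(0 5 3)(4 8 6)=[5, 1, 2, 0, 8, 3, 4, 7, 6]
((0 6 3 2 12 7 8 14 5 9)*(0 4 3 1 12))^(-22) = (0 1 7 14 9 3)(2 6 12 8 5 4)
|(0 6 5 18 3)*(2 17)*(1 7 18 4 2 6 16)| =|(0 16 1 7 18 3)(2 17 6 5 4)| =30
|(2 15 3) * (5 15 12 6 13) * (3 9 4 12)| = |(2 3)(4 12 6 13 5 15 9)| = 14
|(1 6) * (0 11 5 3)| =|(0 11 5 3)(1 6)| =4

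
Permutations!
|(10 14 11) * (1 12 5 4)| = 12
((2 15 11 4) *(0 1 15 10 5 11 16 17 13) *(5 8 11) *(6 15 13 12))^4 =(0 1 13)(2 4 11 8 10)(6 12 17 16 15)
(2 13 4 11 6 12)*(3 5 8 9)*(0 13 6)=(0 13 4 11)(2 6 12)(3 5 8 9)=[13, 1, 6, 5, 11, 8, 12, 7, 9, 3, 10, 0, 2, 4]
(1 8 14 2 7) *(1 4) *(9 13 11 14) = (1 8 9 13 11 14 2 7 4) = [0, 8, 7, 3, 1, 5, 6, 4, 9, 13, 10, 14, 12, 11, 2]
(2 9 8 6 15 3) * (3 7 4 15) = [0, 1, 9, 2, 15, 5, 3, 4, 6, 8, 10, 11, 12, 13, 14, 7] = (2 9 8 6 3)(4 15 7)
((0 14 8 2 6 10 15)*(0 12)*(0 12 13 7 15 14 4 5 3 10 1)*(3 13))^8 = (0 14 13 6 3 4 8 7 1 10 5 2 15)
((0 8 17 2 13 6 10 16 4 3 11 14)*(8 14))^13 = ((0 14)(2 13 6 10 16 4 3 11 8 17))^13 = (0 14)(2 10 3 17 6 4 8 13 16 11)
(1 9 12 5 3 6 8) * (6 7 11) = (1 9 12 5 3 7 11 6 8) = [0, 9, 2, 7, 4, 3, 8, 11, 1, 12, 10, 6, 5]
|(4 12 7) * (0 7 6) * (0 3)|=6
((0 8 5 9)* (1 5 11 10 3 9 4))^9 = ((0 8 11 10 3 9)(1 5 4))^9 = (0 10)(3 8)(9 11)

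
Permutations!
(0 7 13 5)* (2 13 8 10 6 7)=(0 2 13 5)(6 7 8 10)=[2, 1, 13, 3, 4, 0, 7, 8, 10, 9, 6, 11, 12, 5]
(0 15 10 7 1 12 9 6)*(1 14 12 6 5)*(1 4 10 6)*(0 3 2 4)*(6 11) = [15, 1, 4, 2, 10, 0, 3, 14, 8, 5, 7, 6, 9, 13, 12, 11] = (0 15 11 6 3 2 4 10 7 14 12 9 5)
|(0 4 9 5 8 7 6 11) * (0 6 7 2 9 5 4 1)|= 10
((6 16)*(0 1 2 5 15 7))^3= (0 5)(1 15)(2 7)(6 16)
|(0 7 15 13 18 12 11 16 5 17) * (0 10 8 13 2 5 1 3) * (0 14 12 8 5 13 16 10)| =16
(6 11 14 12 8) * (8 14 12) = (6 11 12 14 8) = [0, 1, 2, 3, 4, 5, 11, 7, 6, 9, 10, 12, 14, 13, 8]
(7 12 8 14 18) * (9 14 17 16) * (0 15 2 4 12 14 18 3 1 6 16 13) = (0 15 2 4 12 8 17 13)(1 6 16 9 18 7 14 3) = [15, 6, 4, 1, 12, 5, 16, 14, 17, 18, 10, 11, 8, 0, 3, 2, 9, 13, 7]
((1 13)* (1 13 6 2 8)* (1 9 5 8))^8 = (13)(1 2 6)(5 9 8)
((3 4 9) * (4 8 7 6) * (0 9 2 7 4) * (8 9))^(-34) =((0 8 4 2 7 6)(3 9))^(-34) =(9)(0 4 7)(2 6 8)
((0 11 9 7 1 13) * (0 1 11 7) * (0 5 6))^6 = (13)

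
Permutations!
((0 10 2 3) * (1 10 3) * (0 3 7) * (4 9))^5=(0 7)(1 2 10)(4 9)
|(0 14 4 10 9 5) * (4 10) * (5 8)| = 6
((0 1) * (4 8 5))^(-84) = (8)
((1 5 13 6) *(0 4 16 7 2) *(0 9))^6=((0 4 16 7 2 9)(1 5 13 6))^6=(16)(1 13)(5 6)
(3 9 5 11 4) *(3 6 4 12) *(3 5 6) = (3 9 6 4)(5 11 12) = [0, 1, 2, 9, 3, 11, 4, 7, 8, 6, 10, 12, 5]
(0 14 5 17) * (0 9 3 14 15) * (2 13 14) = (0 15)(2 13 14 5 17 9 3) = [15, 1, 13, 2, 4, 17, 6, 7, 8, 3, 10, 11, 12, 14, 5, 0, 16, 9]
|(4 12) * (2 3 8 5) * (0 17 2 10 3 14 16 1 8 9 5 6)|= 8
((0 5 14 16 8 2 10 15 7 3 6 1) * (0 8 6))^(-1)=(0 3 7 15 10 2 8 1 6 16 14 5)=((0 5 14 16 6 1 8 2 10 15 7 3))^(-1)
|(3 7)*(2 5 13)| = 6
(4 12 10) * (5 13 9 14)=(4 12 10)(5 13 9 14)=[0, 1, 2, 3, 12, 13, 6, 7, 8, 14, 4, 11, 10, 9, 5]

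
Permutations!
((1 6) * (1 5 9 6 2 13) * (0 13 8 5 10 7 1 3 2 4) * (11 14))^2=((0 13 3 2 8 5 9 6 10 7 1 4)(11 14))^2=(14)(0 3 8 9 10 1)(2 5 6 7 4 13)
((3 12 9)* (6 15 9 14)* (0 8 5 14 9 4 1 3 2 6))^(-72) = ((0 8 5 14)(1 3 12 9 2 6 15 4))^(-72) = (15)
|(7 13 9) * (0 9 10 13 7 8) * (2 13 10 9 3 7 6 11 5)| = 10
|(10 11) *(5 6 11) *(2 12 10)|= |(2 12 10 5 6 11)|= 6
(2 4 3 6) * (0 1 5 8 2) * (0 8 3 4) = (0 1 5 3 6 8 2) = [1, 5, 0, 6, 4, 3, 8, 7, 2]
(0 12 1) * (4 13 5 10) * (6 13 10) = (0 12 1)(4 10)(5 6 13) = [12, 0, 2, 3, 10, 6, 13, 7, 8, 9, 4, 11, 1, 5]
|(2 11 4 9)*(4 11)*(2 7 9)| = |(11)(2 4)(7 9)| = 2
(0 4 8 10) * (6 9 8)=(0 4 6 9 8 10)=[4, 1, 2, 3, 6, 5, 9, 7, 10, 8, 0]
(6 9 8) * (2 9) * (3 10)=(2 9 8 6)(3 10)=[0, 1, 9, 10, 4, 5, 2, 7, 6, 8, 3]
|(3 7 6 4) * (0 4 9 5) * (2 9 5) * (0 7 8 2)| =6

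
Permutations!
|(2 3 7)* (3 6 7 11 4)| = |(2 6 7)(3 11 4)| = 3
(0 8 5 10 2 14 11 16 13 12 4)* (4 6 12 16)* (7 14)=(0 8 5 10 2 7 14 11 4)(6 12)(13 16)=[8, 1, 7, 3, 0, 10, 12, 14, 5, 9, 2, 4, 6, 16, 11, 15, 13]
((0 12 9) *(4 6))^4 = ((0 12 9)(4 6))^4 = (0 12 9)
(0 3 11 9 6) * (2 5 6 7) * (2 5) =(0 3 11 9 7 5 6) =[3, 1, 2, 11, 4, 6, 0, 5, 8, 7, 10, 9]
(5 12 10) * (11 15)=(5 12 10)(11 15)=[0, 1, 2, 3, 4, 12, 6, 7, 8, 9, 5, 15, 10, 13, 14, 11]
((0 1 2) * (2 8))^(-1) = ((0 1 8 2))^(-1) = (0 2 8 1)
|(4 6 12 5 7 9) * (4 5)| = |(4 6 12)(5 7 9)| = 3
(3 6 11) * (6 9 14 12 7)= (3 9 14 12 7 6 11)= [0, 1, 2, 9, 4, 5, 11, 6, 8, 14, 10, 3, 7, 13, 12]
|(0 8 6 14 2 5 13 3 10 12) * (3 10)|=9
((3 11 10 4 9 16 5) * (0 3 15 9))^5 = (5 15 9 16)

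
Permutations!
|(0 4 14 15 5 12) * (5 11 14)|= 12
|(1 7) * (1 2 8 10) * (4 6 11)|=15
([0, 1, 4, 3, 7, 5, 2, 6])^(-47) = [0, 1, 4, 3, 7, 5, 2, 6]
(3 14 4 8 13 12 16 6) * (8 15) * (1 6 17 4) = (1 6 3 14)(4 15 8 13 12 16 17) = [0, 6, 2, 14, 15, 5, 3, 7, 13, 9, 10, 11, 16, 12, 1, 8, 17, 4]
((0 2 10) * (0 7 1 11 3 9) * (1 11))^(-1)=(0 9 3 11 7 10 2)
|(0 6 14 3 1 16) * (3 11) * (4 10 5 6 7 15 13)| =|(0 7 15 13 4 10 5 6 14 11 3 1 16)| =13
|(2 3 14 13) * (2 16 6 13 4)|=|(2 3 14 4)(6 13 16)|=12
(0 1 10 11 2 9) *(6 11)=(0 1 10 6 11 2 9)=[1, 10, 9, 3, 4, 5, 11, 7, 8, 0, 6, 2]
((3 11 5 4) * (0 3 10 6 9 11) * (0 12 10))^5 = (0 9 3 11 12 5 10 4 6)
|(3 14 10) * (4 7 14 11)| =|(3 11 4 7 14 10)| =6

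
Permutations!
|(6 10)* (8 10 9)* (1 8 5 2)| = |(1 8 10 6 9 5 2)| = 7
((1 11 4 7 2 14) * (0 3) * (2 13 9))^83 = (0 3)(1 7 2 11 13 14 4 9)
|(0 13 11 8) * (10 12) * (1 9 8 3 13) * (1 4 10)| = |(0 4 10 12 1 9 8)(3 13 11)| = 21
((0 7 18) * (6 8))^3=(18)(6 8)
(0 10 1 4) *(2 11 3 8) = [10, 4, 11, 8, 0, 5, 6, 7, 2, 9, 1, 3] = (0 10 1 4)(2 11 3 8)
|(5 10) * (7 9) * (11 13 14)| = |(5 10)(7 9)(11 13 14)| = 6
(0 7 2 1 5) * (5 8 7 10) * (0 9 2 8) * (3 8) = (0 10 5 9 2 1)(3 8 7) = [10, 0, 1, 8, 4, 9, 6, 3, 7, 2, 5]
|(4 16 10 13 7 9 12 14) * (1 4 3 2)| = 11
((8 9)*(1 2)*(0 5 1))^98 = (9)(0 1)(2 5)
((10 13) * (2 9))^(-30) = ((2 9)(10 13))^(-30) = (13)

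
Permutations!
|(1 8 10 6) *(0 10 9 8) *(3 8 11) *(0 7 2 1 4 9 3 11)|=|(11)(0 10 6 4 9)(1 7 2)(3 8)|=30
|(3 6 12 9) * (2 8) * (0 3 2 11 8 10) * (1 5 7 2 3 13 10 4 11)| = |(0 13 10)(1 5 7 2 4 11 8)(3 6 12 9)| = 84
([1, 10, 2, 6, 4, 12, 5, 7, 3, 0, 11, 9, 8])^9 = [9, 0, 2, 8, 4, 6, 3, 7, 12, 11, 1, 10, 5]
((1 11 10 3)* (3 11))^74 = ((1 3)(10 11))^74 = (11)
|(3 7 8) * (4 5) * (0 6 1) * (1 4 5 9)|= 15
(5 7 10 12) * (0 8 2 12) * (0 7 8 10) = (0 10 7)(2 12 5 8) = [10, 1, 12, 3, 4, 8, 6, 0, 2, 9, 7, 11, 5]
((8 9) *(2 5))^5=((2 5)(8 9))^5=(2 5)(8 9)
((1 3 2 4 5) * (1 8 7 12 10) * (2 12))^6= ((1 3 12 10)(2 4 5 8 7))^6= (1 12)(2 4 5 8 7)(3 10)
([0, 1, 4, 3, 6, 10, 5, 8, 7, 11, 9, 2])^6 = [0, 1, 11, 3, 2, 6, 4, 7, 8, 10, 5, 9]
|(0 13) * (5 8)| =|(0 13)(5 8)| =2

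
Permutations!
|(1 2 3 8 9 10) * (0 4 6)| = 6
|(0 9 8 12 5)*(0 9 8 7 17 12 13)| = 15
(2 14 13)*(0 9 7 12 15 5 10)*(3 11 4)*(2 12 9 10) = (0 10)(2 14 13 12 15 5)(3 11 4)(7 9) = [10, 1, 14, 11, 3, 2, 6, 9, 8, 7, 0, 4, 15, 12, 13, 5]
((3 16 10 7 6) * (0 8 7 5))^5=((0 8 7 6 3 16 10 5))^5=(0 16 7 5 3 8 10 6)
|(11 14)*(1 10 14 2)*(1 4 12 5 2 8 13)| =12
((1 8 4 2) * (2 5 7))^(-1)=(1 2 7 5 4 8)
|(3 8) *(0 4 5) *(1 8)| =3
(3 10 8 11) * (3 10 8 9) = [0, 1, 2, 8, 4, 5, 6, 7, 11, 3, 9, 10] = (3 8 11 10 9)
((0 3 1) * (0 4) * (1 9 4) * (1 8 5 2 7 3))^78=((0 1 8 5 2 7 3 9 4))^78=(0 3 5)(1 9 2)(4 7 8)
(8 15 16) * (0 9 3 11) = (0 9 3 11)(8 15 16) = [9, 1, 2, 11, 4, 5, 6, 7, 15, 3, 10, 0, 12, 13, 14, 16, 8]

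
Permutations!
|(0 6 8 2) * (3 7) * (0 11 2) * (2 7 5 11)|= 12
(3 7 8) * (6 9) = [0, 1, 2, 7, 4, 5, 9, 8, 3, 6] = (3 7 8)(6 9)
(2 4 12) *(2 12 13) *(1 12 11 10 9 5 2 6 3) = (1 12 11 10 9 5 2 4 13 6 3) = [0, 12, 4, 1, 13, 2, 3, 7, 8, 5, 9, 10, 11, 6]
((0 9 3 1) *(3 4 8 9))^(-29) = (0 3 1)(4 8 9)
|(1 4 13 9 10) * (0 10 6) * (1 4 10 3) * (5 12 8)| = |(0 3 1 10 4 13 9 6)(5 12 8)| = 24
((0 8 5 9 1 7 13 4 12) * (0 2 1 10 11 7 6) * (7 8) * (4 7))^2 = ((0 4 12 2 1 6)(5 9 10 11 8)(7 13))^2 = (13)(0 12 1)(2 6 4)(5 10 8 9 11)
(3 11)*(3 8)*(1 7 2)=[0, 7, 1, 11, 4, 5, 6, 2, 3, 9, 10, 8]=(1 7 2)(3 11 8)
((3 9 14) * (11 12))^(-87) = ((3 9 14)(11 12))^(-87) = (14)(11 12)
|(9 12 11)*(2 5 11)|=5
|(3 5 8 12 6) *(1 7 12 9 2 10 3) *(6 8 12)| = |(1 7 6)(2 10 3 5 12 8 9)| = 21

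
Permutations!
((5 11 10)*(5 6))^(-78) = (5 10)(6 11) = ((5 11 10 6))^(-78)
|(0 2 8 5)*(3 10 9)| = 12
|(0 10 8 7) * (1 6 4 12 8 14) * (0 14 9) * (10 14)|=|(0 14 1 6 4 12 8 7 10 9)|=10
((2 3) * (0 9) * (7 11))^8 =(11)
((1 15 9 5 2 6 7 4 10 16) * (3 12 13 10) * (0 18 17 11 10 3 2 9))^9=(0 18 17 11 10 16 1 15)(2 6 7 4)(5 9)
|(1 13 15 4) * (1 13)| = |(4 13 15)| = 3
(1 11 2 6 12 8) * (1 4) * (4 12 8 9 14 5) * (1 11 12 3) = [0, 12, 6, 1, 11, 4, 8, 7, 3, 14, 10, 2, 9, 13, 5] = (1 12 9 14 5 4 11 2 6 8 3)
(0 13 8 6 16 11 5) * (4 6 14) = (0 13 8 14 4 6 16 11 5) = [13, 1, 2, 3, 6, 0, 16, 7, 14, 9, 10, 5, 12, 8, 4, 15, 11]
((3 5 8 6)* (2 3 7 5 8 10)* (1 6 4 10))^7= ((1 6 7 5)(2 3 8 4 10))^7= (1 5 7 6)(2 8 10 3 4)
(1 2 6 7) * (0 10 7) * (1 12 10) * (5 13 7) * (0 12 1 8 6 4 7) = (0 8 6 12 10 5 13)(1 2 4 7) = [8, 2, 4, 3, 7, 13, 12, 1, 6, 9, 5, 11, 10, 0]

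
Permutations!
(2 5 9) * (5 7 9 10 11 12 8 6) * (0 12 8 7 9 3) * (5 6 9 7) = (0 12 5 10 11 8 9 2 7 3) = [12, 1, 7, 0, 4, 10, 6, 3, 9, 2, 11, 8, 5]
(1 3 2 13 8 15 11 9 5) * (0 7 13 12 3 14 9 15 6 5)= (0 7 13 8 6 5 1 14 9)(2 12 3)(11 15)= [7, 14, 12, 2, 4, 1, 5, 13, 6, 0, 10, 15, 3, 8, 9, 11]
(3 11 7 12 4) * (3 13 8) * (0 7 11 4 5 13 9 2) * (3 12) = [7, 1, 0, 4, 9, 13, 6, 3, 12, 2, 10, 11, 5, 8] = (0 7 3 4 9 2)(5 13 8 12)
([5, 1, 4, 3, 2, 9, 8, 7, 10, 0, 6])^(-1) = [9, 1, 4, 3, 2, 0, 10, 7, 6, 5, 8]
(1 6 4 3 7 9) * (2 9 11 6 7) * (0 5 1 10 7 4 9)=[5, 4, 0, 2, 3, 1, 9, 11, 8, 10, 7, 6]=(0 5 1 4 3 2)(6 9 10 7 11)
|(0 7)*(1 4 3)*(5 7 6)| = |(0 6 5 7)(1 4 3)| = 12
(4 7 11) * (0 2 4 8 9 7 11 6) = [2, 1, 4, 3, 11, 5, 0, 6, 9, 7, 10, 8] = (0 2 4 11 8 9 7 6)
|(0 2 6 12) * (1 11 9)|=|(0 2 6 12)(1 11 9)|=12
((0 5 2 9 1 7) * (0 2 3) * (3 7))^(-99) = ((0 5 7 2 9 1 3))^(-99) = (0 3 1 9 2 7 5)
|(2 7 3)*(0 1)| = |(0 1)(2 7 3)| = 6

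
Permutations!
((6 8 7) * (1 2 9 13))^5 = ((1 2 9 13)(6 8 7))^5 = (1 2 9 13)(6 7 8)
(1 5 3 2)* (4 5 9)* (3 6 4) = (1 9 3 2)(4 5 6) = [0, 9, 1, 2, 5, 6, 4, 7, 8, 3]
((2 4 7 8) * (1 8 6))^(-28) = ((1 8 2 4 7 6))^(-28) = (1 2 7)(4 6 8)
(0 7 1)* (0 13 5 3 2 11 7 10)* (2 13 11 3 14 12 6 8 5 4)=(0 10)(1 11 7)(2 3 13 4)(5 14 12 6 8)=[10, 11, 3, 13, 2, 14, 8, 1, 5, 9, 0, 7, 6, 4, 12]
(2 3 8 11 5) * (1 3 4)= (1 3 8 11 5 2 4)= [0, 3, 4, 8, 1, 2, 6, 7, 11, 9, 10, 5]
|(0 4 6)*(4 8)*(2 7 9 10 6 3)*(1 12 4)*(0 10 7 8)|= 6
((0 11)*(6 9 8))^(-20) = (11)(6 9 8)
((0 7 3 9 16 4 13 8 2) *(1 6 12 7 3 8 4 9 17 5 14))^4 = ((0 3 17 5 14 1 6 12 7 8 2)(4 13)(9 16))^4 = (0 14 7 3 1 8 17 6 2 5 12)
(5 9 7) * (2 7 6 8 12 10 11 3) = (2 7 5 9 6 8 12 10 11 3) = [0, 1, 7, 2, 4, 9, 8, 5, 12, 6, 11, 3, 10]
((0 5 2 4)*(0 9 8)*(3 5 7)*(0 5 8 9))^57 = ((9)(0 7 3 8 5 2 4))^57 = (9)(0 7 3 8 5 2 4)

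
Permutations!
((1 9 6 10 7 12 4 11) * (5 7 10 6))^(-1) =((1 9 5 7 12 4 11))^(-1) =(1 11 4 12 7 5 9)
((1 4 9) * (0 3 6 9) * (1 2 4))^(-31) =((0 3 6 9 2 4))^(-31) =(0 4 2 9 6 3)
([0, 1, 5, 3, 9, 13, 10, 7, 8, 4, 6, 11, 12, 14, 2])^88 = (14)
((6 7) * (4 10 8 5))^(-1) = ((4 10 8 5)(6 7))^(-1) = (4 5 8 10)(6 7)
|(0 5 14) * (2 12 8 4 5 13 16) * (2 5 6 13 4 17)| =28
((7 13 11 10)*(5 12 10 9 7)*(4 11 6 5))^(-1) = (4 10 12 5 6 13 7 9 11)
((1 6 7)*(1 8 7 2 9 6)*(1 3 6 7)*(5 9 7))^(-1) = ((1 3 6 2 7 8)(5 9))^(-1) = (1 8 7 2 6 3)(5 9)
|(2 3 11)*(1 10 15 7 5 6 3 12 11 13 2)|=11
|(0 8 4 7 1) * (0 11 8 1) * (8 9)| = |(0 1 11 9 8 4 7)| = 7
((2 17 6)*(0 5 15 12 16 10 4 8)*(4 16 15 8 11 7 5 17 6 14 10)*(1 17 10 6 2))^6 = (0 5 11 16)(1 14)(4 10 8 7)(6 17)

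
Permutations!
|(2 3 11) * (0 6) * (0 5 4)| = 12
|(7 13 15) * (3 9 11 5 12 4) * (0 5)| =21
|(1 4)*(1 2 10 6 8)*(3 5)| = |(1 4 2 10 6 8)(3 5)| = 6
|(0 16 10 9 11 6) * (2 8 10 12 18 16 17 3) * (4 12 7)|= |(0 17 3 2 8 10 9 11 6)(4 12 18 16 7)|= 45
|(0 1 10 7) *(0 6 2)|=6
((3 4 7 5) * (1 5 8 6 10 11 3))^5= ((1 5)(3 4 7 8 6 10 11))^5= (1 5)(3 10 8 4 11 6 7)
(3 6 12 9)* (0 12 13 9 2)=(0 12 2)(3 6 13 9)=[12, 1, 0, 6, 4, 5, 13, 7, 8, 3, 10, 11, 2, 9]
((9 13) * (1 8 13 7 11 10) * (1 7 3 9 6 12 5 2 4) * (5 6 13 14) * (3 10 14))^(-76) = (1 8 3 9 10 7 11 14 5 2 4)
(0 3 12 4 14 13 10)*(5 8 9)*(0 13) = (0 3 12 4 14)(5 8 9)(10 13) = [3, 1, 2, 12, 14, 8, 6, 7, 9, 5, 13, 11, 4, 10, 0]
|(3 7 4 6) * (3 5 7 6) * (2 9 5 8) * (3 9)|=|(2 3 6 8)(4 9 5 7)|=4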